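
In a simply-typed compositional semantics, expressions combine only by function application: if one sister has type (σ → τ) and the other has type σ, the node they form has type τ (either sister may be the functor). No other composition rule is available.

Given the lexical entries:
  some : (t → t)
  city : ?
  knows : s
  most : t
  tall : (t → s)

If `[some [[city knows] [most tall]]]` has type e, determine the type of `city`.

(s → (s → ((t → t) → e)))

For [some [[city knows] [most tall]]] to have type e with some of type (t → t), [[city knows] [most tall]] must be the function: [[city knows] [most tall]] : ((t → t) → e).
For [[city knows] [most tall]] to have type ((t → t) → e) with [most tall] of type s, [city knows] must be the function: [city knows] : (s → ((t → t) → e)).
For [city knows] to have type (s → ((t → t) → e)) with knows of type s, city must be the function: city : (s → (s → ((t → t) → e))).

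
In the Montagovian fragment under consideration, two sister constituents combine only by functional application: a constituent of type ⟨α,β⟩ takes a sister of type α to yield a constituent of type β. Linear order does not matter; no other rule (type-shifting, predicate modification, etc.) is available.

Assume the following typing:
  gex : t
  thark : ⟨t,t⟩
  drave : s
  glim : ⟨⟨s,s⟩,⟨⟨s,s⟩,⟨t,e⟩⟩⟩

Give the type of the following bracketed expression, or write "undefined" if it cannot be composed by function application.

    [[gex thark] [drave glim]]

[gex thark] — thark of type ⟨t,t⟩ combines with gex of type t: type t.
[drave glim]: s and ⟨⟨s,s⟩,⟨⟨s,s⟩,⟨t,e⟩⟩⟩ cannot combine by function application — type clash.

undefined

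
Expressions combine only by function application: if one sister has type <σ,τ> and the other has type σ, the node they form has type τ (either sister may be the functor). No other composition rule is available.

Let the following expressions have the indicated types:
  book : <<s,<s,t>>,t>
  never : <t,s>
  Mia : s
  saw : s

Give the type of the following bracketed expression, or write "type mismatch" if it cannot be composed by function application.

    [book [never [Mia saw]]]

type mismatch

[Mia saw]: s with s — neither is a function whose domain matches the other; composition fails here.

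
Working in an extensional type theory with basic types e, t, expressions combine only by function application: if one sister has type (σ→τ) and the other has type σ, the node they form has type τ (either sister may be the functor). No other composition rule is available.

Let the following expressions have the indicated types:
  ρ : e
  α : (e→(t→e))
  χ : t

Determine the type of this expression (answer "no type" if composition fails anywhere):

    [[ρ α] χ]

e

[ρ α]: α is (e→(t→e)), ρ is e; result (t→e).
[[ρ α] χ]: [ρ α] is (t→e), χ is t; result e.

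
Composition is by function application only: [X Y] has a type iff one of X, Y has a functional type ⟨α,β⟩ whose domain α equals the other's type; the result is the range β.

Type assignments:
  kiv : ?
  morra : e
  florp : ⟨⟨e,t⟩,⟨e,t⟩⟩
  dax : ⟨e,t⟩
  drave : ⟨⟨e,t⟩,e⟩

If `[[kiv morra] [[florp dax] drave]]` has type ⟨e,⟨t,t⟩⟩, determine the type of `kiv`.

[[kiv morra] [[florp dax] drave]] is required to be ⟨e,⟨t,t⟩⟩. [[florp dax] drave] : e cannot yield ⟨e,⟨t,t⟩⟩ as functor, so [kiv morra] : ⟨e,⟨e,⟨t,t⟩⟩⟩.
[kiv morra] is required to be ⟨e,⟨e,⟨t,t⟩⟩⟩. morra : e cannot yield ⟨e,⟨e,⟨t,t⟩⟩⟩ as functor, so kiv : ⟨e,⟨e,⟨e,⟨t,t⟩⟩⟩⟩.

⟨e,⟨e,⟨e,⟨t,t⟩⟩⟩⟩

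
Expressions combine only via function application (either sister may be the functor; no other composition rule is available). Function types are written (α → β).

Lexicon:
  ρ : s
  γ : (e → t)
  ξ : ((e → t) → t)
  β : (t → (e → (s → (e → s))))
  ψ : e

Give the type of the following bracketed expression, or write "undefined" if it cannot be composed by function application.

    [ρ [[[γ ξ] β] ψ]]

At [γ ξ], ξ : ((e → t) → t) takes γ : (e → t), giving t.
At [[γ ξ] β], β : (t → (e → (s → (e → s)))) takes [γ ξ] : t, giving (e → (s → (e → s))).
At [[[γ ξ] β] ψ], [[γ ξ] β] : (e → (s → (e → s))) takes ψ : e, giving (s → (e → s)).
At [ρ [[[γ ξ] β] ψ]], [[[γ ξ] β] ψ] : (s → (e → s)) takes ρ : s, giving (e → s).

(e → s)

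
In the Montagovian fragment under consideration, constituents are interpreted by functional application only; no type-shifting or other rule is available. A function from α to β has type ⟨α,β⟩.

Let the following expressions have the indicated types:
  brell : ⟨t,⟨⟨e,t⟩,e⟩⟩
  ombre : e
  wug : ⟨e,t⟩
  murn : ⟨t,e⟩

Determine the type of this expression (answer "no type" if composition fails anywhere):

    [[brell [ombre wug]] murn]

[ombre wug] — wug of type ⟨e,t⟩ combines with ombre of type e: type t.
[brell [ombre wug]] — brell of type ⟨t,⟨⟨e,t⟩,e⟩⟩ combines with [ombre wug] of type t: type ⟨⟨e,t⟩,e⟩.
[[brell [ombre wug]] murn]: ⟨⟨e,t⟩,e⟩ and ⟨t,e⟩ cannot combine by function application — type clash.

no type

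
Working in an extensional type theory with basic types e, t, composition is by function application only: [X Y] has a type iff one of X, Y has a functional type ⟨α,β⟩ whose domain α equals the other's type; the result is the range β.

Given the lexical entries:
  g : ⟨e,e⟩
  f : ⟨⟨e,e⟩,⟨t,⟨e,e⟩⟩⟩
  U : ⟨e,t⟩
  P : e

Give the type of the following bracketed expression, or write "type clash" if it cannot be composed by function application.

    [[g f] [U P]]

⟨e,e⟩

[g f]: ⟨⟨e,e⟩,⟨t,⟨e,e⟩⟩⟩ applied to ⟨e,e⟩ yields ⟨t,⟨e,e⟩⟩.
[U P]: ⟨e,t⟩ applied to e yields t.
[[g f] [U P]]: ⟨t,⟨e,e⟩⟩ applied to t yields ⟨e,e⟩.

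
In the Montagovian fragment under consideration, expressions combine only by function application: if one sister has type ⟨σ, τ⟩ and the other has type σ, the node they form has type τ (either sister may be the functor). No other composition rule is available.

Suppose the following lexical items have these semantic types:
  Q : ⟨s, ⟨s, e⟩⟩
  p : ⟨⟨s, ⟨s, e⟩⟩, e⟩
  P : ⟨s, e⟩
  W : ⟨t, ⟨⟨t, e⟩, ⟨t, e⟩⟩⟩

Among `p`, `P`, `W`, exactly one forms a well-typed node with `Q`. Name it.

p — combines: p : ⟨⟨s, ⟨s, e⟩⟩, e⟩ takes Q : ⟨s, ⟨s, e⟩⟩ as argument, giving e.
P : ⟨s, e⟩ — does not combine with Q.
W : ⟨t, ⟨⟨t, e⟩, ⟨t, e⟩⟩⟩ — does not combine with Q.

p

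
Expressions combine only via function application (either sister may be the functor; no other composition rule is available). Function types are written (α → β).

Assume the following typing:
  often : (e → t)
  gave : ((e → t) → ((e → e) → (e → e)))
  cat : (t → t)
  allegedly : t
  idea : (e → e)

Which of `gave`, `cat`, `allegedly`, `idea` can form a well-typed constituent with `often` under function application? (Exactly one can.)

gave

gave — combines: gave : ((e → t) → ((e → e) → (e → e))) takes often : (e → t) as argument, giving ((e → e) → (e → e)).
cat : (t → t) — does not combine with often.
allegedly : t — does not combine with often.
idea : (e → e) — does not combine with often.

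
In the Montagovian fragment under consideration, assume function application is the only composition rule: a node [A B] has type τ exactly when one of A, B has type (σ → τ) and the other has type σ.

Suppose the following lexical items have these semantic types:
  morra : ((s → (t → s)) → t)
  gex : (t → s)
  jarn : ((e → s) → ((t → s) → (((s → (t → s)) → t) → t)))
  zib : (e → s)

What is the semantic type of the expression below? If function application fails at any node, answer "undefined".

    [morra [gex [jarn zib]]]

[jarn zib]: jarn is ((e → s) → ((t → s) → (((s → (t → s)) → t) → t))), zib is (e → s); result ((t → s) → (((s → (t → s)) → t) → t)).
[gex [jarn zib]]: [jarn zib] is ((t → s) → (((s → (t → s)) → t) → t)), gex is (t → s); result (((s → (t → s)) → t) → t).
[morra [gex [jarn zib]]]: [gex [jarn zib]] is (((s → (t → s)) → t) → t), morra is ((s → (t → s)) → t); result t.

t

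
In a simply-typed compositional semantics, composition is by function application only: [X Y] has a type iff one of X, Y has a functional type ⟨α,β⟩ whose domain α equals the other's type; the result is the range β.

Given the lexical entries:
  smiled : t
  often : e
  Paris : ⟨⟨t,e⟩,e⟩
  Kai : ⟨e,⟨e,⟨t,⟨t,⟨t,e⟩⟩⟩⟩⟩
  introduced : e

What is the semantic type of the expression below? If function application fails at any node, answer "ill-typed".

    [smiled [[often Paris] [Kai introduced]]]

[often Paris]: e with ⟨⟨t,e⟩,e⟩ — neither is a function whose domain matches the other; composition fails here.

ill-typed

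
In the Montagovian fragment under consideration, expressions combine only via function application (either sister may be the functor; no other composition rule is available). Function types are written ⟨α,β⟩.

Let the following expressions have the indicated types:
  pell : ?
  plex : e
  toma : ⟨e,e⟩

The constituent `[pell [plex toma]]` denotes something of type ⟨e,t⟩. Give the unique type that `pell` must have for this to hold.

[pell [plex toma]] is required to be ⟨e,t⟩. [plex toma] : e cannot yield ⟨e,t⟩ as functor, so pell : ⟨e,⟨e,t⟩⟩.

⟨e,⟨e,t⟩⟩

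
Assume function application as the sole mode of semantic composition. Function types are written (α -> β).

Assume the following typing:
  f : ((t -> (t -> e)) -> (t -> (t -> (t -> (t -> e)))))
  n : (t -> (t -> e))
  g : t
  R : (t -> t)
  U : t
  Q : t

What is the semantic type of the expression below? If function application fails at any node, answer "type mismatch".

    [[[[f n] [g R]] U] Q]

(t -> e)

[f n]: ((t -> (t -> e)) -> (t -> (t -> (t -> (t -> e))))) applied to (t -> (t -> e)) yields (t -> (t -> (t -> (t -> e)))).
[g R]: (t -> t) applied to t yields t.
[[f n] [g R]]: (t -> (t -> (t -> (t -> e)))) applied to t yields (t -> (t -> (t -> e))).
[[[f n] [g R]] U]: (t -> (t -> (t -> e))) applied to t yields (t -> (t -> e)).
[[[[f n] [g R]] U] Q]: (t -> (t -> e)) applied to t yields (t -> e).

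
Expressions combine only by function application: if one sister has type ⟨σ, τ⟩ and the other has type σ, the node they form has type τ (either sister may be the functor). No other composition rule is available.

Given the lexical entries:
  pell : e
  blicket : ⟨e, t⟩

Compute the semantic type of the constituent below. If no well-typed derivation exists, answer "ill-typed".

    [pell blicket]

[pell blicket]: ⟨e, t⟩ applied to e yields t.

t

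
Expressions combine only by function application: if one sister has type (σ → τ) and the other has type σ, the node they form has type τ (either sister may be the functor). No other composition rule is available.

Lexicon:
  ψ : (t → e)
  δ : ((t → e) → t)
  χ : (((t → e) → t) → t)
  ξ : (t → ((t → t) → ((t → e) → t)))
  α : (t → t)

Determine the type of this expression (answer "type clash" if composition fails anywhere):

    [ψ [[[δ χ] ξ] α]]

t

At [δ χ], χ : (((t → e) → t) → t) takes δ : ((t → e) → t), giving t.
At [[δ χ] ξ], ξ : (t → ((t → t) → ((t → e) → t))) takes [δ χ] : t, giving ((t → t) → ((t → e) → t)).
At [[[δ χ] ξ] α], [[δ χ] ξ] : ((t → t) → ((t → e) → t)) takes α : (t → t), giving ((t → e) → t).
At [ψ [[[δ χ] ξ] α]], [[[δ χ] ξ] α] : ((t → e) → t) takes ψ : (t → e), giving t.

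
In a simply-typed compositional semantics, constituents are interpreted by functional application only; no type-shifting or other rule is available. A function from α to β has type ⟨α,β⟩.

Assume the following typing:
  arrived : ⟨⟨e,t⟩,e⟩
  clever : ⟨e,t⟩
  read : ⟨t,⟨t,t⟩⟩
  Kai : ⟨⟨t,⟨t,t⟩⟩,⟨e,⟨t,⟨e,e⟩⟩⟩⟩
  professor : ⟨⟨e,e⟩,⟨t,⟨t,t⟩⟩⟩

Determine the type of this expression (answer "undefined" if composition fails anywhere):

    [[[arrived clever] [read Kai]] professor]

undefined

At [arrived clever], arrived : ⟨⟨e,t⟩,e⟩ takes clever : ⟨e,t⟩, giving e.
At [read Kai], Kai : ⟨⟨t,⟨t,t⟩⟩,⟨e,⟨t,⟨e,e⟩⟩⟩⟩ takes read : ⟨t,⟨t,t⟩⟩, giving ⟨e,⟨t,⟨e,e⟩⟩⟩.
At [[arrived clever] [read Kai]], [read Kai] : ⟨e,⟨t,⟨e,e⟩⟩⟩ takes [arrived clever] : e, giving ⟨t,⟨e,e⟩⟩.
At [[[arrived clever] [read Kai]] professor]: neither ⟨t,⟨e,e⟩⟩ nor ⟨⟨e,e⟩,⟨t,⟨t,t⟩⟩⟩ can take the other as argument; the node is ill-typed.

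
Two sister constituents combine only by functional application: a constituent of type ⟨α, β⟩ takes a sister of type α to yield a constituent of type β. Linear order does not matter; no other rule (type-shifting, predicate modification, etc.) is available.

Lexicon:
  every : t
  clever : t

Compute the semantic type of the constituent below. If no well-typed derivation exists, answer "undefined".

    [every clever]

undefined

[every clever]: t and t cannot combine by function application — type clash.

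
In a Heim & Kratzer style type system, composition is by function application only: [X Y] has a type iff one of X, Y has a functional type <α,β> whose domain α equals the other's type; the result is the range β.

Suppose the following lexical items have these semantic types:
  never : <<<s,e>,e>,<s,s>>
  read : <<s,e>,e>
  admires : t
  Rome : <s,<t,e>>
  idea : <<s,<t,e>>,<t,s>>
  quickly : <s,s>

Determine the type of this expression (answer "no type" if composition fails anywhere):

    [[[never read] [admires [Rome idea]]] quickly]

s

[never read]: never is <<<s,e>,e>,<s,s>>, read is <<s,e>,e>; result <s,s>.
[Rome idea]: idea is <<s,<t,e>>,<t,s>>, Rome is <s,<t,e>>; result <t,s>.
[admires [Rome idea]]: [Rome idea] is <t,s>, admires is t; result s.
[[never read] [admires [Rome idea]]]: [never read] is <s,s>, [admires [Rome idea]] is s; result s.
[[[never read] [admires [Rome idea]]] quickly]: quickly is <s,s>, [[never read] [admires [Rome idea]]] is s; result s.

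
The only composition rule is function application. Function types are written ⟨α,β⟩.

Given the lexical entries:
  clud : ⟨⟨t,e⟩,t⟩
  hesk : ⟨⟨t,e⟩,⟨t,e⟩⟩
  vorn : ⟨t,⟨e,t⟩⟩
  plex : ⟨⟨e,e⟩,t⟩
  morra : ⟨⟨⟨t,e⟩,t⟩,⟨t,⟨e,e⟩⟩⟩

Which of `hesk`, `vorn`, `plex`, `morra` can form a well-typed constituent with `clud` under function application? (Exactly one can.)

hesk : ⟨⟨t,e⟩,⟨t,e⟩⟩ — does not combine with clud.
vorn : ⟨t,⟨e,t⟩⟩ — does not combine with clud.
plex : ⟨⟨e,e⟩,t⟩ — does not combine with clud.
morra — combines: morra : ⟨⟨⟨t,e⟩,t⟩,⟨t,⟨e,e⟩⟩⟩ takes clud : ⟨⟨t,e⟩,t⟩ as argument, giving ⟨t,⟨e,e⟩⟩.

morra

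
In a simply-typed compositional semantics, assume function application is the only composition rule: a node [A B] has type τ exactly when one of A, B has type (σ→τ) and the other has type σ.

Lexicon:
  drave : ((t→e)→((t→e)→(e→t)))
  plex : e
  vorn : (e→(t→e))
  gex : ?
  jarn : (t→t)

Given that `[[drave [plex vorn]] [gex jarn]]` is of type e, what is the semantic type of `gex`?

At [[drave [plex vorn]] [gex jarn]] (required: e): [drave [plex vorn]] is ((t→e)→(e→t)), which is not a function with range e; hence [gex jarn] is the functor — type (((t→e)→(e→t))→e).
At [gex jarn] (required: (((t→e)→(e→t))→e)): jarn is (t→t), which is not a function with range (((t→e)→(e→t))→e); hence gex is the functor — type ((t→t)→(((t→e)→(e→t))→e)).

((t→t)→(((t→e)→(e→t))→e))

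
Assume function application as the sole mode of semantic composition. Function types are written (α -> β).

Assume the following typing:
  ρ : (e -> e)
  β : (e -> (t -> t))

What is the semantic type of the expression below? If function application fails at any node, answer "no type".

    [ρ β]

[ρ β]: (e -> e) and (e -> (t -> t)) cannot combine by function application — type clash.

no type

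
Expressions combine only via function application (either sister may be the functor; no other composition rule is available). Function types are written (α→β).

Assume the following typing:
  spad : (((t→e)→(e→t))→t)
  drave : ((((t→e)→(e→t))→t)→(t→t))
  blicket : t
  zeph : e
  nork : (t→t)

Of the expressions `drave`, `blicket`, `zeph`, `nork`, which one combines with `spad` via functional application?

drave — combines: drave : ((((t→e)→(e→t))→t)→(t→t)) takes spad : (((t→e)→(e→t))→t) as argument, giving (t→t).
blicket : t — does not combine with spad.
zeph : e — does not combine with spad.
nork : (t→t) — does not combine with spad.

drave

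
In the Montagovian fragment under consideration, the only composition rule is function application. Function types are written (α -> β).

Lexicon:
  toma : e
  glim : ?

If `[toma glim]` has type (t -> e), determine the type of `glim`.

(e -> (t -> e))

For [toma glim] to have type (t -> e) with toma of type e, glim must be the function: glim : (e -> (t -> e)).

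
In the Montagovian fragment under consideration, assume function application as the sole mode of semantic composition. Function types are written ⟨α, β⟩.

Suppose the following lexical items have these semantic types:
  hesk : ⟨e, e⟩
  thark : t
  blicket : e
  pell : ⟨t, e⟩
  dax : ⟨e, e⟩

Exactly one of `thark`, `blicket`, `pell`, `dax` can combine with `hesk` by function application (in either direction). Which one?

thark : t — does not combine with hesk.
blicket — combines: hesk : ⟨e, e⟩ takes blicket : e as argument, giving e.
pell : ⟨t, e⟩ — does not combine with hesk.
dax : ⟨e, e⟩ — does not combine with hesk.

blicket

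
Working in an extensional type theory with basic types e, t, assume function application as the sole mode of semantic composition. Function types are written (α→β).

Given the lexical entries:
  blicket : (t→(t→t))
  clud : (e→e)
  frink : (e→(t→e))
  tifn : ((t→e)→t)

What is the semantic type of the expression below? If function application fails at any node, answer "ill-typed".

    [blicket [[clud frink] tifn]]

At [clud frink]: neither (e→e) nor (e→(t→e)) can take the other as argument; the node is ill-typed.

ill-typed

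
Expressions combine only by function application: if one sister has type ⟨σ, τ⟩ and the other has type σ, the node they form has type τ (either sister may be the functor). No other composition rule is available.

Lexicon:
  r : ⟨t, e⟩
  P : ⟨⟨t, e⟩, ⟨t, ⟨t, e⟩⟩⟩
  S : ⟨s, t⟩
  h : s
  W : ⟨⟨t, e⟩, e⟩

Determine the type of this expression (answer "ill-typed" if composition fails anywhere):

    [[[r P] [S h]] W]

[r P]: P is ⟨⟨t, e⟩, ⟨t, ⟨t, e⟩⟩⟩, r is ⟨t, e⟩; result ⟨t, ⟨t, e⟩⟩.
[S h]: S is ⟨s, t⟩, h is s; result t.
[[r P] [S h]]: [r P] is ⟨t, ⟨t, e⟩⟩, [S h] is t; result ⟨t, e⟩.
[[[r P] [S h]] W]: W is ⟨⟨t, e⟩, e⟩, [[r P] [S h]] is ⟨t, e⟩; result e.

e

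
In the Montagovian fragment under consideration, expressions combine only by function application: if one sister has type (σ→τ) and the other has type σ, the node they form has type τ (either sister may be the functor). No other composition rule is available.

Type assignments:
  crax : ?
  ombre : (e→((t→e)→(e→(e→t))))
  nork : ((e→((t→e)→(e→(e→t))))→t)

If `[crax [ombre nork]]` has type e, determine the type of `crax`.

(t→e)

At [crax [ombre nork]] (required: e): [ombre nork] is t, which is not a function with range e; hence crax is the functor — type (t→e).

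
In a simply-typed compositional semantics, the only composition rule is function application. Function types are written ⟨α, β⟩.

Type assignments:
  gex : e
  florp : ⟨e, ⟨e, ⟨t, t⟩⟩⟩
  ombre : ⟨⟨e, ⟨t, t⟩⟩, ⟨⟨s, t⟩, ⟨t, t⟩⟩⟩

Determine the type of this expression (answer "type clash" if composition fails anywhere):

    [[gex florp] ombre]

⟨⟨s, t⟩, ⟨t, t⟩⟩

[gex florp]: functor florp : ⟨e, ⟨e, ⟨t, t⟩⟩⟩, argument gex : e; result ⟨e, ⟨t, t⟩⟩.
[[gex florp] ombre]: functor ombre : ⟨⟨e, ⟨t, t⟩⟩, ⟨⟨s, t⟩, ⟨t, t⟩⟩⟩, argument [gex florp] : ⟨e, ⟨t, t⟩⟩; result ⟨⟨s, t⟩, ⟨t, t⟩⟩.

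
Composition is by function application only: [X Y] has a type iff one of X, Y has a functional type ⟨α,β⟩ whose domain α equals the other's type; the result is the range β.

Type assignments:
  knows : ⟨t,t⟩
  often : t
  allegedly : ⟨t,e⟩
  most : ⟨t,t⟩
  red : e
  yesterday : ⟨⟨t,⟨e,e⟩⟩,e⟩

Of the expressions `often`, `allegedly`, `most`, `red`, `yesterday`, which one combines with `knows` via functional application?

often — combines: knows : ⟨t,t⟩ takes often : t as argument, giving t.
allegedly : ⟨t,e⟩ — knows needs t; allegedly needs t; neither fits.
most : ⟨t,t⟩ — knows needs t; most needs t; neither fits.
red : e — knows needs t; red needs nothing (atomic); neither fits.
yesterday : ⟨⟨t,⟨e,e⟩⟩,e⟩ — knows needs t; yesterday needs ⟨t,⟨e,e⟩⟩; neither fits.

often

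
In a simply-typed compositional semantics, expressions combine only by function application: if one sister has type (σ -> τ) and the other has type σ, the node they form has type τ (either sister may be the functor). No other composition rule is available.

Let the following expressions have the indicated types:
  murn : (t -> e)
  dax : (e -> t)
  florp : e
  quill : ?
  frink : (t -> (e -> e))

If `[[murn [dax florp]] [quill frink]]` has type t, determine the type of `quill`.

[[murn [dax florp]] [quill frink]] must have type t. The sister [murn [dax florp]] has type e; that is not a function onto t, so [quill frink] must be the functor, of type (e -> t).
[quill frink] must have type (e -> t). The sister frink has type (t -> (e -> e)); that is not a function onto (e -> t), so quill must be the functor, of type ((t -> (e -> e)) -> (e -> t)).

((t -> (e -> e)) -> (e -> t))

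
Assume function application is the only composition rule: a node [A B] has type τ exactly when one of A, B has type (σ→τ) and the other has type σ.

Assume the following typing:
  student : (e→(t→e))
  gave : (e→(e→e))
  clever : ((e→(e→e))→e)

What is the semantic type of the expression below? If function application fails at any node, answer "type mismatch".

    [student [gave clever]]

(t→e)

[gave clever]: ((e→(e→e))→e) applied to (e→(e→e)) yields e.
[student [gave clever]]: (e→(t→e)) applied to e yields (t→e).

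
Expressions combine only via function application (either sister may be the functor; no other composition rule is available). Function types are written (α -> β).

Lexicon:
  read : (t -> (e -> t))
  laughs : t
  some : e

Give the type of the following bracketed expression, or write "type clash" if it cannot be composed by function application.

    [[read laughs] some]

At [read laughs], read : (t -> (e -> t)) takes laughs : t, giving (e -> t).
At [[read laughs] some], [read laughs] : (e -> t) takes some : e, giving t.

t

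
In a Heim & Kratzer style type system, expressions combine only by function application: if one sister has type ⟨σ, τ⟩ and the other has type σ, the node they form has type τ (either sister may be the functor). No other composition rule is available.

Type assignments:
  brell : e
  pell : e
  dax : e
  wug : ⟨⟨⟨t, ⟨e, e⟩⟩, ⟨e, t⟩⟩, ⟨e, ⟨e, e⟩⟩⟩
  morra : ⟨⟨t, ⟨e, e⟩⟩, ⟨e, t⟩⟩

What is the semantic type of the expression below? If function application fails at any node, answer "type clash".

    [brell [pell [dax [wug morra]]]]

[wug morra]: functor wug : ⟨⟨⟨t, ⟨e, e⟩⟩, ⟨e, t⟩⟩, ⟨e, ⟨e, e⟩⟩⟩, argument morra : ⟨⟨t, ⟨e, e⟩⟩, ⟨e, t⟩⟩; result ⟨e, ⟨e, e⟩⟩.
[dax [wug morra]]: functor [wug morra] : ⟨e, ⟨e, e⟩⟩, argument dax : e; result ⟨e, e⟩.
[pell [dax [wug morra]]]: functor [dax [wug morra]] : ⟨e, e⟩, argument pell : e; result e.
At [brell [pell [dax [wug morra]]]]: neither e nor e can take the other as argument; the node is ill-typed.

type clash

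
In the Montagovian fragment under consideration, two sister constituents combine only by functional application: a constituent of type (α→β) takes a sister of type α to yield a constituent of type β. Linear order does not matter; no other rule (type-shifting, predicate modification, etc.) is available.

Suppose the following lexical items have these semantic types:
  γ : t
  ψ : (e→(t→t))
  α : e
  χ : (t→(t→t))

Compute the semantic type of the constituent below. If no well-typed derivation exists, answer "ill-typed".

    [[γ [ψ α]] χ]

[ψ α] — ψ of type (e→(t→t)) combines with α of type e: type (t→t).
[γ [ψ α]] — [ψ α] of type (t→t) combines with γ of type t: type t.
[[γ [ψ α]] χ] — χ of type (t→(t→t)) combines with [γ [ψ α]] of type t: type (t→t).

(t→t)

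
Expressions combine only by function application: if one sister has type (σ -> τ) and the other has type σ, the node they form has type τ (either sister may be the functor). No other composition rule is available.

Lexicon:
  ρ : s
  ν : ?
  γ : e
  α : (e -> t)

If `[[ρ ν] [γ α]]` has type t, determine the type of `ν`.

(s -> (t -> t))

[[ρ ν] [γ α]] must have type t. The sister [γ α] has type t; that is not a function onto t, so [ρ ν] must be the functor, of type (t -> t).
[ρ ν] must have type (t -> t). The sister ρ has type s; that is not a function onto (t -> t), so ν must be the functor, of type (s -> (t -> t)).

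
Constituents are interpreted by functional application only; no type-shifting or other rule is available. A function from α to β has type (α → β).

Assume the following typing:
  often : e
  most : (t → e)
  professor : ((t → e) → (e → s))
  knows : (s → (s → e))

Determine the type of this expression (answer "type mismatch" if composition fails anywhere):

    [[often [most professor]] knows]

(s → e)

[most professor] — professor of type ((t → e) → (e → s)) combines with most of type (t → e): type (e → s).
[often [most professor]] — [most professor] of type (e → s) combines with often of type e: type s.
[[often [most professor]] knows] — knows of type (s → (s → e)) combines with [often [most professor]] of type s: type (s → e).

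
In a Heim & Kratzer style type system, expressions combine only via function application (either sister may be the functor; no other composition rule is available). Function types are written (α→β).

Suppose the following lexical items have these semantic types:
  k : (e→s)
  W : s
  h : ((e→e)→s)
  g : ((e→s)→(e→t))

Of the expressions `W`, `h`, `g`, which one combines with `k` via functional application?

W : s — does not combine with k.
h : ((e→e)→s) — does not combine with k.
g — combines: g : ((e→s)→(e→t)) takes k : (e→s) as argument, giving (e→t).

g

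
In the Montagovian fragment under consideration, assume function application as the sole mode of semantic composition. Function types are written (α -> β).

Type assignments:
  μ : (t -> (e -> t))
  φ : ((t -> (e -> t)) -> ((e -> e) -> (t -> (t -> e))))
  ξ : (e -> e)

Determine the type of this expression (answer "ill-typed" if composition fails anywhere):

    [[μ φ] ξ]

At [μ φ], φ : ((t -> (e -> t)) -> ((e -> e) -> (t -> (t -> e)))) takes μ : (t -> (e -> t)), giving ((e -> e) -> (t -> (t -> e))).
At [[μ φ] ξ], [μ φ] : ((e -> e) -> (t -> (t -> e))) takes ξ : (e -> e), giving (t -> (t -> e)).

(t -> (t -> e))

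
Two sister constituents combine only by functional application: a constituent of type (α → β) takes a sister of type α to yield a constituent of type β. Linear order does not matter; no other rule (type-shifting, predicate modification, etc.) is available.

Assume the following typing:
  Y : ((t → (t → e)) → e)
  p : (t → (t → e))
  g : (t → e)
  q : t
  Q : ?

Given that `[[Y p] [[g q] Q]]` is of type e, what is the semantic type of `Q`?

(e → (e → e))

At [[Y p] [[g q] Q]] (required: e): [Y p] is e, which is not a function with range e; hence [[g q] Q] is the functor — type (e → e).
At [[g q] Q] (required: (e → e)): [g q] is e, which is not a function with range (e → e); hence Q is the functor — type (e → (e → e)).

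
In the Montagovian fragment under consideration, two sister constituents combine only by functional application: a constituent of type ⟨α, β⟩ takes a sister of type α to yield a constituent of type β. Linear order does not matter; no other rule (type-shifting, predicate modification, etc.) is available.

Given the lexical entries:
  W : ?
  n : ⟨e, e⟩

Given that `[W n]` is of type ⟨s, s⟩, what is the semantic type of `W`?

At [W n] (required: ⟨s, s⟩): n is ⟨e, e⟩, which is not a function with range ⟨s, s⟩; hence W is the functor — type ⟨⟨e, e⟩, ⟨s, s⟩⟩.

⟨⟨e, e⟩, ⟨s, s⟩⟩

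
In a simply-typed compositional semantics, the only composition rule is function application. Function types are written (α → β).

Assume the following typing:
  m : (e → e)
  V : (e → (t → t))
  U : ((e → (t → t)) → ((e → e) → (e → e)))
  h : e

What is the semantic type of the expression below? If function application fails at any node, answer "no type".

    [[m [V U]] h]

e

At [V U], U : ((e → (t → t)) → ((e → e) → (e → e))) takes V : (e → (t → t)), giving ((e → e) → (e → e)).
At [m [V U]], [V U] : ((e → e) → (e → e)) takes m : (e → e), giving (e → e).
At [[m [V U]] h], [m [V U]] : (e → e) takes h : e, giving e.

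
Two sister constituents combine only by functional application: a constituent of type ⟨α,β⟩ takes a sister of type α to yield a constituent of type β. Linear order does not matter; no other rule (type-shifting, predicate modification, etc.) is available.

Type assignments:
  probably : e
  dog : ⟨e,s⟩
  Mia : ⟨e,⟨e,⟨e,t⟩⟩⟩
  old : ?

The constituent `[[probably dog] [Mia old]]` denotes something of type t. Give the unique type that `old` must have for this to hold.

⟨⟨e,⟨e,⟨e,t⟩⟩⟩,⟨s,t⟩⟩

[[probably dog] [Mia old]] must have type t. The sister [probably dog] has type s; that is not a function onto t, so [Mia old] must be the functor, of type ⟨s,t⟩.
[Mia old] must have type ⟨s,t⟩. The sister Mia has type ⟨e,⟨e,⟨e,t⟩⟩⟩; that is not a function onto ⟨s,t⟩, so old must be the functor, of type ⟨⟨e,⟨e,⟨e,t⟩⟩⟩,⟨s,t⟩⟩.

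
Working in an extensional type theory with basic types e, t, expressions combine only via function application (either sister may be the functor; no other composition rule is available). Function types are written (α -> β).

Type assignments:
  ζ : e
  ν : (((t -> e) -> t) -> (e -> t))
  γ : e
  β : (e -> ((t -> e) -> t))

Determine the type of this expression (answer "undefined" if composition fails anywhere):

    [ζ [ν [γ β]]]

[γ β] — β of type (e -> ((t -> e) -> t)) combines with γ of type e: type ((t -> e) -> t).
[ν [γ β]] — ν of type (((t -> e) -> t) -> (e -> t)) combines with [γ β] of type ((t -> e) -> t): type (e -> t).
[ζ [ν [γ β]]] — [ν [γ β]] of type (e -> t) combines with ζ of type e: type t.

t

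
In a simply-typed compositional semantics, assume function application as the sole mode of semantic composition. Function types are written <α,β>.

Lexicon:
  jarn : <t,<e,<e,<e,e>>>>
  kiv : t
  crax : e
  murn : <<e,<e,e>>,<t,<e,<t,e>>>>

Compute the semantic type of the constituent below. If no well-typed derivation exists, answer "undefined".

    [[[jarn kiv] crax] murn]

[jarn kiv] — jarn of type <t,<e,<e,<e,e>>>> combines with kiv of type t: type <e,<e,<e,e>>>.
[[jarn kiv] crax] — [jarn kiv] of type <e,<e,<e,e>>> combines with crax of type e: type <e,<e,e>>.
[[[jarn kiv] crax] murn] — murn of type <<e,<e,e>>,<t,<e,<t,e>>>> combines with [[jarn kiv] crax] of type <e,<e,e>>: type <t,<e,<t,e>>>.

<t,<e,<t,e>>>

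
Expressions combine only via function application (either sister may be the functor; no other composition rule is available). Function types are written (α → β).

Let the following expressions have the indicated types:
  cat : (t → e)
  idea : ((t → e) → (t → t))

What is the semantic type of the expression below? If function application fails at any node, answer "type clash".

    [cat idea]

[cat idea]: idea is ((t → e) → (t → t)), cat is (t → e); result (t → t).

(t → t)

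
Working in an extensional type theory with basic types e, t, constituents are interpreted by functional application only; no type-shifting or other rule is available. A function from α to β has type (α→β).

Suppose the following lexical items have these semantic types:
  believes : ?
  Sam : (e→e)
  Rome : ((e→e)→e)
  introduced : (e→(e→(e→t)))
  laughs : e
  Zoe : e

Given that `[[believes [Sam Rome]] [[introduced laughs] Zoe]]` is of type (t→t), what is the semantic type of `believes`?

For [[believes [Sam Rome]] [[introduced laughs] Zoe]] to have type (t→t) with [[introduced laughs] Zoe] of type (e→t), [believes [Sam Rome]] must be the function: [believes [Sam Rome]] : ((e→t)→(t→t)).
For [believes [Sam Rome]] to have type ((e→t)→(t→t)) with [Sam Rome] of type e, believes must be the function: believes : (e→((e→t)→(t→t))).

(e→((e→t)→(t→t)))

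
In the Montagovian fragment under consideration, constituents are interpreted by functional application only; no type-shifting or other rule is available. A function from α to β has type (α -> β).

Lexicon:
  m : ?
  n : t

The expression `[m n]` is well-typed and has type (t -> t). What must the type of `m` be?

(t -> (t -> t))

[m n] is required to be (t -> t). n : t cannot yield (t -> t) as functor, so m : (t -> (t -> t)).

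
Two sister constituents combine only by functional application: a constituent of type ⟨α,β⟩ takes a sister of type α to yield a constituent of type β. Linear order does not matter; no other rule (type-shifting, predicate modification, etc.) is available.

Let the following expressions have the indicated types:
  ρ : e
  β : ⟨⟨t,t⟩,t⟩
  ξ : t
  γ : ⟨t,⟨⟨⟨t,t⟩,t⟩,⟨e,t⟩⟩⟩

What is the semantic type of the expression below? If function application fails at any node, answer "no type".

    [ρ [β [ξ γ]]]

t

[ξ γ]: ⟨t,⟨⟨⟨t,t⟩,t⟩,⟨e,t⟩⟩⟩ applied to t yields ⟨⟨⟨t,t⟩,t⟩,⟨e,t⟩⟩.
[β [ξ γ]]: ⟨⟨⟨t,t⟩,t⟩,⟨e,t⟩⟩ applied to ⟨⟨t,t⟩,t⟩ yields ⟨e,t⟩.
[ρ [β [ξ γ]]]: ⟨e,t⟩ applied to e yields t.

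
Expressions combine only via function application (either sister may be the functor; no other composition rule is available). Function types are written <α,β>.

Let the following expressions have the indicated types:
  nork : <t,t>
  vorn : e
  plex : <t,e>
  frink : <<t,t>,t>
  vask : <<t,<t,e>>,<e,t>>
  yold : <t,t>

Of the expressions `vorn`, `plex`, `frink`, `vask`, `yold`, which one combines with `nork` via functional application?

vorn : e — neither side's domain matches the other.
plex : <t,e> — neither side's domain matches the other.
frink — combines: frink : <<t,t>,t> takes nork : <t,t> as argument, giving t.
vask : <<t,<t,e>>,<e,t>> — neither side's domain matches the other.
yold : <t,t> — neither side's domain matches the other.

frink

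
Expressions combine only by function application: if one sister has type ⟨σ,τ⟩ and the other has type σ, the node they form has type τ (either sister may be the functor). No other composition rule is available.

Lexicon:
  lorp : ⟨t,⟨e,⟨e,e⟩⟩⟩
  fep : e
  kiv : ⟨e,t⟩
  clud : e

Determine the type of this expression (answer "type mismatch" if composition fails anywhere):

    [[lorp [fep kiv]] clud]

[fep kiv]: functor kiv : ⟨e,t⟩, argument fep : e; result t.
[lorp [fep kiv]]: functor lorp : ⟨t,⟨e,⟨e,e⟩⟩⟩, argument [fep kiv] : t; result ⟨e,⟨e,e⟩⟩.
[[lorp [fep kiv]] clud]: functor [lorp [fep kiv]] : ⟨e,⟨e,e⟩⟩, argument clud : e; result ⟨e,e⟩.

⟨e,e⟩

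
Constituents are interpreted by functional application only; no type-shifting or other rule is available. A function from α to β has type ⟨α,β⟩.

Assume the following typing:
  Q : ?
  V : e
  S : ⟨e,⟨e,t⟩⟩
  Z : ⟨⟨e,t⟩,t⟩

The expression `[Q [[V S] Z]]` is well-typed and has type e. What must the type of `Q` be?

[Q [[V S] Z]] is required to be e. [[V S] Z] : t cannot yield e as functor, so Q : ⟨t,e⟩.

⟨t,e⟩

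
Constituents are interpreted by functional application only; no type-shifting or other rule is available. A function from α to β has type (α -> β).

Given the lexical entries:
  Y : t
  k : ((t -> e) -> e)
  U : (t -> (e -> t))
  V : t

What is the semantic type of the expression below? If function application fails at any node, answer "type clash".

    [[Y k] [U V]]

At [Y k]: neither t nor ((t -> e) -> e) can take the other as argument; the node is ill-typed.

type clash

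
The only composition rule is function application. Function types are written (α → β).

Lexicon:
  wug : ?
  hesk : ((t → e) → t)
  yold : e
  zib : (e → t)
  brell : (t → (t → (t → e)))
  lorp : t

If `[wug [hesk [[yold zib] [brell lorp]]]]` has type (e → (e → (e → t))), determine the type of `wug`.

[wug [hesk [[yold zib] [brell lorp]]]] must have type (e → (e → (e → t))). The sister [hesk [[yold zib] [brell lorp]]] has type t; that is not a function onto (e → (e → (e → t))), so wug must be the functor, of type (t → (e → (e → (e → t)))).

(t → (e → (e → (e → t))))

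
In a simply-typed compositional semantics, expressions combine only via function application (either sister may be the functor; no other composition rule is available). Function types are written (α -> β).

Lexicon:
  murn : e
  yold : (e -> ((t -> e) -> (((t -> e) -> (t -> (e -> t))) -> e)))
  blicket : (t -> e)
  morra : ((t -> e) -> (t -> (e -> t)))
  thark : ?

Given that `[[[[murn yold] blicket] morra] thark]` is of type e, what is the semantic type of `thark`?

At [[[[murn yold] blicket] morra] thark] (required: e): [[[murn yold] blicket] morra] is e, which is not a function with range e; hence thark is the functor — type (e -> e).

(e -> e)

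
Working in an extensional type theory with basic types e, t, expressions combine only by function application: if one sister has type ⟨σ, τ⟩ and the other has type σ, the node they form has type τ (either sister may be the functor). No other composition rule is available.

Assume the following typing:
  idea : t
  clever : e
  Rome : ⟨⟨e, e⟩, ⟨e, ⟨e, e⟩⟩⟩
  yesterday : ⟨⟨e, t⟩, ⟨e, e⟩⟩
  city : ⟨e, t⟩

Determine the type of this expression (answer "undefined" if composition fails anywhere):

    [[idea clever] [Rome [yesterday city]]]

At [idea clever]: neither t nor e can take the other as argument; the node is ill-typed.

undefined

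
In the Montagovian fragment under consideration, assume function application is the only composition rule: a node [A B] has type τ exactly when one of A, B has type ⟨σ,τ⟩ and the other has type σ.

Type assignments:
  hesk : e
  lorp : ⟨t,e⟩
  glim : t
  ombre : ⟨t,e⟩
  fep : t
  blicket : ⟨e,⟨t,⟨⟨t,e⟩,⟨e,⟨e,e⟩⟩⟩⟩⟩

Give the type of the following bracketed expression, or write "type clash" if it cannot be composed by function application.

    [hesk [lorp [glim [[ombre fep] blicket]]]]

[ombre fep] — ombre of type ⟨t,e⟩ combines with fep of type t: type e.
[[ombre fep] blicket] — blicket of type ⟨e,⟨t,⟨⟨t,e⟩,⟨e,⟨e,e⟩⟩⟩⟩⟩ combines with [ombre fep] of type e: type ⟨t,⟨⟨t,e⟩,⟨e,⟨e,e⟩⟩⟩⟩.
[glim [[ombre fep] blicket]] — [[ombre fep] blicket] of type ⟨t,⟨⟨t,e⟩,⟨e,⟨e,e⟩⟩⟩⟩ combines with glim of type t: type ⟨⟨t,e⟩,⟨e,⟨e,e⟩⟩⟩.
[lorp [glim [[ombre fep] blicket]]] — [glim [[ombre fep] blicket]] of type ⟨⟨t,e⟩,⟨e,⟨e,e⟩⟩⟩ combines with lorp of type ⟨t,e⟩: type ⟨e,⟨e,e⟩⟩.
[hesk [lorp [glim [[ombre fep] blicket]]]] — [lorp [glim [[ombre fep] blicket]]] of type ⟨e,⟨e,e⟩⟩ combines with hesk of type e: type ⟨e,e⟩.

⟨e,e⟩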